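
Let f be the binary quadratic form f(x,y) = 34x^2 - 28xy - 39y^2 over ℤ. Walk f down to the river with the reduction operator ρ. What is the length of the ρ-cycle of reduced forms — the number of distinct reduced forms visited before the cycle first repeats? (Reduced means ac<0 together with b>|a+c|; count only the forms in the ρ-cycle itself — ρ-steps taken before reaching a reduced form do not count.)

D = 6088, ⌊√D⌋ = 78
descent: ρ → (-39,28,34)  [lands on river]
river: ρ → (34,40,-33)
river: ρ → (-33,26,41)
river: ρ → (41,56,-18)
river: ρ → (-18,52,47)
river: ρ → (47,42,-23)
river: ρ → (-23,50,39)
river: ρ → (39,28,-34)
river: ρ → (-34,40,33)
river: ρ → (33,26,-41)
river: ρ → (-41,56,18)
river: ρ → (18,52,-47)
river: ρ → (-47,42,23)
river: ρ → (23,50,-39)
ρ-cycle length = 14 (tail of 1 descent step not counted)

14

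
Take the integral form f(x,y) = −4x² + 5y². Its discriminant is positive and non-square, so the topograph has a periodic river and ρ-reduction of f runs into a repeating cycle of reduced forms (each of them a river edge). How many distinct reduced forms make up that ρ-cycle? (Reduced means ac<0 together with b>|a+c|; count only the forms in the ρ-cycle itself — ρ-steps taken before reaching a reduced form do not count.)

D = 80, ⌊√D⌋ = 8
descent: ρ → (5,0,-4)
descent: ρ → (-4,8,1)  [lands on river]
river: ρ → (1,8,-4)
ρ-cycle length = 2 (tail of 2 descent steps not counted)

2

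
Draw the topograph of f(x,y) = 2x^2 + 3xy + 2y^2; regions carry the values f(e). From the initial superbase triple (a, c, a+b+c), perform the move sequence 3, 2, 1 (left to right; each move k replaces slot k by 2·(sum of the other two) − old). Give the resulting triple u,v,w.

start (2,2,7) = (f(1,0),f(0,1),f(1,1))
replace slot 3: 2·(2+2) − 7 = 1 → (2,2,1)
replace slot 2: 2·(2+1) − 2 = 4 → (2,4,1)
replace slot 1: 2·(4+1) − 2 = 8 → (8,4,1)

8,4,1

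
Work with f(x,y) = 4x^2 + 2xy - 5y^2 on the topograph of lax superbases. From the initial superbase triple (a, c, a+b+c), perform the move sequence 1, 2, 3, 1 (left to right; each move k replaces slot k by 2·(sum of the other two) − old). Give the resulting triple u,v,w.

start (4,-5,1) = (f(1,0),f(0,1),f(1,1))
replace slot 1: 2·((-5)+1) − 4 = -12 → (-12,-5,1)
replace slot 2: 2·((-12)+1) − (-5) = -17 → (-12,-17,1)
replace slot 3: 2·((-12)+(-17)) − 1 = -59 → (-12,-17,-59)
replace slot 1: 2·((-17)+(-59)) − (-12) = -140 → (-140,-17,-59)

-140,-17,-59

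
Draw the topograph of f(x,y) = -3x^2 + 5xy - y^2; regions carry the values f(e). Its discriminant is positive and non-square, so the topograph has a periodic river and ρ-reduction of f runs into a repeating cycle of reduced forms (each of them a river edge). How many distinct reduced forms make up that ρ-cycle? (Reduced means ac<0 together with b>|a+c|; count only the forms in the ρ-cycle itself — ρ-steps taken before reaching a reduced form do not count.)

D = 13, ⌊√D⌋ = 3
descent: ρ → (-1,3,1)  [lands on river]
river: ρ → (1,3,-1)
ρ-cycle length = 2 (tail of 1 descent step not counted)

2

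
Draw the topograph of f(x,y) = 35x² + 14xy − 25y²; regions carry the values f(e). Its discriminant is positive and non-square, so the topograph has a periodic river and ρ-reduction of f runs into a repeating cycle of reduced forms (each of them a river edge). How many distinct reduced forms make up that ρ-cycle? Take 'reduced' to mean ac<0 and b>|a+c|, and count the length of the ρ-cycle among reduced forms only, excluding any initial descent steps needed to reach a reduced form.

D = 3696, ⌊√D⌋ = 60
river: ρ → (-25,36,24)
river: ρ → (24,60,-1)
river: ρ → (-1,60,24)
river: ρ → (24,36,-25)
river: ρ → (-25,14,35)
river: ρ → (35,56,-4)
river: ρ → (-4,56,35)
river: ρ → (35,14,-25)
ρ-cycle length = 8 (tail of 0 descent steps not counted)

8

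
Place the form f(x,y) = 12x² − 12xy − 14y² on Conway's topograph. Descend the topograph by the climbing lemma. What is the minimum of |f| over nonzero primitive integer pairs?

descent: ρ → (-14,12,12)  [lands on river]
river: ρ → (12,12,-14)
river: ρ → (-14,16,10)
river: ρ → (10,24,-6)
river: ρ → (-6,24,10)
river: ρ → (10,16,-14)
closes: descent 1, river 6
min |a| on river = 6

6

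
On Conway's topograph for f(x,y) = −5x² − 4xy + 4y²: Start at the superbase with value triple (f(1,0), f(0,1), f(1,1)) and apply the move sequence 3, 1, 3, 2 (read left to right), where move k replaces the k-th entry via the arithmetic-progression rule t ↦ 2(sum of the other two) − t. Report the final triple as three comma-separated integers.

start (-5,4,-5) = (f(1,0),f(0,1),f(1,1))
replace slot 3: 2·((-5)+4) − (-5) = 3 → (-5,4,3)
replace slot 1: 2·(4+3) − (-5) = 19 → (19,4,3)
replace slot 3: 2·(19+4) − 3 = 43 → (19,4,43)
replace slot 2: 2·(19+43) − 4 = 120 → (19,120,43)

19,120,43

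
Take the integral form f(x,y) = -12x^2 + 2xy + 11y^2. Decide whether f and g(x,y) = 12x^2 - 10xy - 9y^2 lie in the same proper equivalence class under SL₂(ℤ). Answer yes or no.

D₁ = 532, D₂ = 532
river cycle of f (length 16): (11, 20, -3), (-3, 22, 4), (4, 18, -13), (-13, 8, 9), (9, 10, -12), (-12, 14, 7), (7, 14, -12), (-12, 10, 9), (9, 8, -13), (-13, 18, 4), … (6 more)
river cycle of g (length 16): (-9, 10, 12), (12, 14, -7), (-7, 14, 12), (12, 10, -9), (-9, 8, 13), (13, 18, -4), (-4, 22, 3), (3, 20, -11), (-11, 2, 12), (12, 22, -1), … (6 more)
cycles differ ⇒ inequivalent

no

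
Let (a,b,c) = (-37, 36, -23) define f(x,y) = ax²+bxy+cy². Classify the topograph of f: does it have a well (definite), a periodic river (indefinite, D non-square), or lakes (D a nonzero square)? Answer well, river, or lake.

D = b²−4ac = 36² − 4·(-37)·(-23) = -2108
D < 0 ⇒ definite ⇒ every region one sign ⇒ single well

well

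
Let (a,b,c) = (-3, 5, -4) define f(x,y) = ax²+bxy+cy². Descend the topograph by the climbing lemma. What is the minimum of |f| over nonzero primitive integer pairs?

translate: b→1 (≡-5 mod 6), so (3,-5,4)→(3,1,2)
flip: (3,1,2)→(2,-1,3)
reduced (well bottom): (2,-1,3) with a≤c, −a<b≤a
well minimum |f| = |-2| = 2 (negative-definite)

2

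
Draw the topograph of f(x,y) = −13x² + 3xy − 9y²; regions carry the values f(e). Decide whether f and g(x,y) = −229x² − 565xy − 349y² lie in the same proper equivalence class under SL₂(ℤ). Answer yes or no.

D₁ = -459, D₂ = -459
f is negative-definite; reduce −f:
−f: flip: (13,-3,9)→(9,3,13)
−f: reduced (well bottom): (9,3,13) with a≤c, −a<b≤a
flip sign back: reduced form of f is (-9,-3,-13)
g is negative-definite; reduce −g:
−g: translate: b→107 (≡565 mod 458), so (229,565,349)→(229,107,13)
−g: flip: (229,107,13)→(13,-107,229)
−g: translate: b→-3 (≡-107 mod 26), so (13,-107,229)→(13,-3,9)
−g: flip: (13,-3,9)→(9,3,13)
−g: reduced (well bottom): (9,3,13) with a≤c, −a<b≤a
flip sign back: reduced form of g is (-9,-3,-13)
reduced forms (-9, -3, -13) vs (-9, -3, -13) ⇒ equivalent

yes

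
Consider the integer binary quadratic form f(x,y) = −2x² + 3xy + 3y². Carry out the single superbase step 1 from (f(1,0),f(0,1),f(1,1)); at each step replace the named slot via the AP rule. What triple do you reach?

start (-2,3,4) = (f(1,0),f(0,1),f(1,1))
replace slot 1: 2·(3+4) − (-2) = 16 → (16,3,4)

16,3,4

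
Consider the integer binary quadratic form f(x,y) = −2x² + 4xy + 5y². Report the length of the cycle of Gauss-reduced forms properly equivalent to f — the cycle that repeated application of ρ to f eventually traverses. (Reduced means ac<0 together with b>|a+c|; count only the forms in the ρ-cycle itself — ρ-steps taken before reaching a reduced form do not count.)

D = 56, ⌊√D⌋ = 7
river: ρ → (5,6,-1)
river: ρ → (-1,6,5)
river: ρ → (5,4,-2)
river: ρ → (-2,4,5)
ρ-cycle length = 4 (tail of 0 descent steps not counted)

4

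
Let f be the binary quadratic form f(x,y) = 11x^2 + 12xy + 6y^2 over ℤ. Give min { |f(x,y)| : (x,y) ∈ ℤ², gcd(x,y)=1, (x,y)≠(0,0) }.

translate: b→-10 (≡12 mod 22), so (11,12,6)→(11,-10,5)
flip: (11,-10,5)→(5,10,11)
translate: b→0 (≡10 mod 10), so (5,10,11)→(5,0,6)
reduced (well bottom): (5,0,6) with a≤c, −a<b≤a
well minimum = a = 5

5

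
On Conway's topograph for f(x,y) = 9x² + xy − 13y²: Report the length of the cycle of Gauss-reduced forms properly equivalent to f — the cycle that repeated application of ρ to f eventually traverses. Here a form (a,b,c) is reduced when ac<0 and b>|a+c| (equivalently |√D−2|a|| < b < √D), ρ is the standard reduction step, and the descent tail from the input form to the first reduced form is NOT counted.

D = 469, ⌊√D⌋ = 21
descent: ρ → (-13,-1,9)
descent: ρ → (9,19,-3)  [lands on river]
river: ρ → (-3,17,15)
river: ρ → (15,13,-5)
river: ρ → (-5,17,9)
ρ-cycle length = 4 (tail of 2 descent steps not counted)

4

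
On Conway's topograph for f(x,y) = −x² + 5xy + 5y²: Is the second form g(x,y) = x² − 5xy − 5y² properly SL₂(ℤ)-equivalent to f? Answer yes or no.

D₁ = 45, D₂ = 45
river cycle of f (length 2): (5, 5, -1), (-1, 5, 5)
river cycle of g (length 2): (-5, 5, 1), (1, 5, -5)
cycles differ ⇒ inequivalent

no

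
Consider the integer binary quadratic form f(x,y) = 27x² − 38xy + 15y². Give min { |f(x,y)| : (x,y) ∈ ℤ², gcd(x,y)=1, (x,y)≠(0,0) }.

translate: b→16 (≡-38 mod 54), so (27,-38,15)→(27,16,4)
flip: (27,16,4)→(4,-16,27)
translate: b→0 (≡-16 mod 8), so (4,-16,27)→(4,0,11)
reduced (well bottom): (4,0,11) with a≤c, −a<b≤a
well minimum = a = 4

4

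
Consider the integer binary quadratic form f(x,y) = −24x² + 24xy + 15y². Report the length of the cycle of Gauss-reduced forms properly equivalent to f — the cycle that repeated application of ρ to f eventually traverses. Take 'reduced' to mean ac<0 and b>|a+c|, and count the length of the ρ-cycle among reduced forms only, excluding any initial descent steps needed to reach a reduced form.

D = 2016, ⌊√D⌋ = 44
river: ρ → (15,36,-12)
river: ρ → (-12,36,15)
river: ρ → (15,24,-24)
river: ρ → (-24,24,15)
ρ-cycle length = 4 (tail of 0 descent steps not counted)

4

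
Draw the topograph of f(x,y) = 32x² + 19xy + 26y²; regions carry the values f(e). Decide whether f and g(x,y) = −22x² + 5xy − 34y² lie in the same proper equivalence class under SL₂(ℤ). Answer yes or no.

D₁ = -2967, D₂ = -2967
f: flip: (32,19,26)→(26,-19,32)
f: reduced (well bottom): (26,-19,32) with a≤c, −a<b≤a
g is negative-definite; reduce −g:
−g: reduced (well bottom): (22,-5,34) with a≤c, −a<b≤a
flip sign back: reduced form of g is (-22,5,-34)
reduced forms (26, -19, 32) vs (-22, 5, -34) ⇒ inequivalent

no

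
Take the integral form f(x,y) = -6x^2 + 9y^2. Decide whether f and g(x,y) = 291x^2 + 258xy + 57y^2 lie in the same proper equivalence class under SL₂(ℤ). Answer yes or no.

D₁ = 216, D₂ = 216
river cycle of f (length 2): (-6, 12, 3), (3, 12, -6)
river cycle of g (length 2): (3, 12, -6), (-6, 12, 3)
cycles coincide ⇒ equivalent

yes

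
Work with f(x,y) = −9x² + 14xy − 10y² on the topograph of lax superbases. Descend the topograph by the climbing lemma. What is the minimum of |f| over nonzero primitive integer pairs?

translate: b→4 (≡-14 mod 18), so (9,-14,10)→(9,4,5)
flip: (9,4,5)→(5,-4,9)
reduced (well bottom): (5,-4,9) with a≤c, −a<b≤a
well minimum |f| = |-5| = 5 (negative-definite)

5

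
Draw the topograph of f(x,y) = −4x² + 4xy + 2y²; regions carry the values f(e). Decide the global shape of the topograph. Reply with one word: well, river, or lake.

D = b²−4ac = 4² − 4·(-4)·2 = 48
D > 0 non-square ⇒ indefinite ⇒ periodic river

river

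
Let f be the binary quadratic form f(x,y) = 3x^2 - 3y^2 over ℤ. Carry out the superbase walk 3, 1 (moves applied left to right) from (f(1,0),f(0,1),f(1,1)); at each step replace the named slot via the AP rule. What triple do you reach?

start (3,-3,0) = (f(1,0),f(0,1),f(1,1))
replace slot 3: 2·(3+(-3)) − 0 = 0 → (3,-3,0)
replace slot 1: 2·((-3)+0) − 3 = -9 → (-9,-3,0)

-9,-3,0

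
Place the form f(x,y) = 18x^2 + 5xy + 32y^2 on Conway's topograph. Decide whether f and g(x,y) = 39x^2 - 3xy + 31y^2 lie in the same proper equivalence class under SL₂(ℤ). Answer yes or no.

D₁ = -2279, D₂ = -4827
discriminants differ ⇒ not SL₂(ℤ)-equivalent

no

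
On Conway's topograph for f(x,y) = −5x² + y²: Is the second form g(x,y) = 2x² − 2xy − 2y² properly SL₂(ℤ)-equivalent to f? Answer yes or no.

D₁ = 20, D₂ = 20
river cycle of f (length 2): (1, 4, -1), (-1, 4, 1)
river cycle of g (length 2): (-2, 2, 2), (2, 2, -2)
cycles differ ⇒ inequivalent

no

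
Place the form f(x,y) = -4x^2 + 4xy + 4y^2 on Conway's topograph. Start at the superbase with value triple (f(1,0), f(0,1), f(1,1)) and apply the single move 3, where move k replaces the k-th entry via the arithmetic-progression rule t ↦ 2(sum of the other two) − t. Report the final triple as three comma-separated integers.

start (-4,4,4) = (f(1,0),f(0,1),f(1,1))
replace slot 3: 2·((-4)+4) − 4 = -4 → (-4,4,-4)

-4,4,-4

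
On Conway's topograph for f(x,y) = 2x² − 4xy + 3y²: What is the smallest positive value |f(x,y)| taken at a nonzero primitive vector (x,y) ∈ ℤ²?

translate: b→0 (≡-4 mod 4), so (2,-4,3)→(2,0,1)
flip: (2,0,1)→(1,0,2)
reduced (well bottom): (1,0,2) with a≤c, −a<b≤a
well minimum = a = 1

1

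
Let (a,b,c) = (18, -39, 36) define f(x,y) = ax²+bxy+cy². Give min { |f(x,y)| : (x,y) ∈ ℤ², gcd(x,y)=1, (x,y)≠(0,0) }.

translate: b→-3 (≡-39 mod 36), so (18,-39,36)→(18,-3,15)
flip: (18,-3,15)→(15,3,18)
reduced (well bottom): (15,3,18) with a≤c, −a<b≤a
well minimum = a = 15

15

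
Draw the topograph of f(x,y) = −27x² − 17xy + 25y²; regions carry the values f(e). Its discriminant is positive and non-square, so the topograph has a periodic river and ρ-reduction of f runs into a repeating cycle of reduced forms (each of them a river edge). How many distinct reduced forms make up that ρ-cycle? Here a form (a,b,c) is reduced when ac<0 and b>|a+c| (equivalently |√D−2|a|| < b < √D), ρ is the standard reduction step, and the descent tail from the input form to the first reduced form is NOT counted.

D = 2989, ⌊√D⌋ = 54
descent: ρ → (25,17,-27)  [lands on river]
river: ρ → (-27,37,15)
river: ρ → (15,53,-3)
river: ρ → (-3,49,49)
river: ρ → (49,49,-3)
river: ρ → (-3,53,15)
river: ρ → (15,37,-27)
river: ρ → (-27,17,25)
river: ρ → (25,33,-19)
river: ρ → (-19,43,15)
river: ρ → (15,47,-13)
river: ρ → (-13,31,39)
river: ρ → (39,47,-5)
river: ρ → (-5,53,9)
river: ρ → (9,37,-45)
river: ρ → (-45,53,1)
river: ρ → (1,53,-45)
river: ρ → (-45,37,9)
river: ρ → (9,53,-5)
river: ρ → (-5,47,39)
river: ρ → (39,31,-13)
river: ρ → (-13,47,15)
river: ρ → (15,43,-19)
river: ρ → (-19,33,25)
ρ-cycle length = 24 (tail of 1 descent step not counted)

24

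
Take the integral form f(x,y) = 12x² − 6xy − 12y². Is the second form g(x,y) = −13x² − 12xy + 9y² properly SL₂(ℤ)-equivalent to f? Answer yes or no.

D₁ = 612, D₂ = 612
river cycle of f (length 6): (-12, 6, 12), (12, 18, -6), (-6, 18, 12), (12, 6, -12), (-12, 18, 6), (6, 18, -12)
river cycle of g (length 8): (9, 12, -13), (-13, 14, 8), (8, 18, -9), (-9, 18, 8), (8, 14, -13), (-13, 12, 9), (9, 24, -1), (-1, 24, 9)
cycles differ ⇒ inequivalent

no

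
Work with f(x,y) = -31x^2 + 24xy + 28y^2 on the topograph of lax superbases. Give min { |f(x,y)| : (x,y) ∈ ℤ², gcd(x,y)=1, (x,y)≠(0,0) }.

river: ρ → (28,32,-27)
river: ρ → (-27,22,33)
river: ρ → (33,44,-16)
river: ρ → (-16,52,21)
river: ρ → (21,32,-36)
river: ρ → (-36,40,17)
river: ρ → (17,62,-3)
river: ρ → (-3,58,57)
river: ρ → (57,56,-4)
river: ρ → (-4,56,57)
river: ρ → (57,58,-3)
river: ρ → (-3,62,17)
river: ρ → (17,40,-36)
river: ρ → (-36,32,21)
river: ρ → (21,52,-16)
river: ρ → (-16,44,33)
river: ρ → (33,22,-27)
river: ρ → (-27,32,28)
river: ρ → (28,24,-31)
river: ρ → (-31,38,21)
river: ρ → (21,46,-23)
river: ρ → (-23,46,21)
river: ρ → (21,38,-31)
river: ρ → (-31,24,28)
closes: descent 0, river 24
min |a| on river = 3

3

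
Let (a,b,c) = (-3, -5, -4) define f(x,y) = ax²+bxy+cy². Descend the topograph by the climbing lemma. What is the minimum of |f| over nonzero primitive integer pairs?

translate: b→-1 (≡5 mod 6), so (3,5,4)→(3,-1,2)
flip: (3,-1,2)→(2,1,3)
reduced (well bottom): (2,1,3) with a≤c, −a<b≤a
well minimum |f| = |-2| = 2 (negative-definite)

2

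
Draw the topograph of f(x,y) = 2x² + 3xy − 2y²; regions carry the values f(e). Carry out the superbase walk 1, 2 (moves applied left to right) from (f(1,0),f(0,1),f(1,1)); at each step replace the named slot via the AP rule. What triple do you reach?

start (2,-2,3) = (f(1,0),f(0,1),f(1,1))
replace slot 1: 2·((-2)+3) − 2 = 0 → (0,-2,3)
replace slot 2: 2·(0+3) − (-2) = 8 → (0,8,3)

0,8,3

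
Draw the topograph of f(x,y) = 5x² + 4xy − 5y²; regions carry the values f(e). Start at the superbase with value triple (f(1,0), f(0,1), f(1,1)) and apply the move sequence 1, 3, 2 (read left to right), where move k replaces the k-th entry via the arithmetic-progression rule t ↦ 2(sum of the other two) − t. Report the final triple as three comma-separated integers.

start (5,-5,4) = (f(1,0),f(0,1),f(1,1))
replace slot 1: 2·((-5)+4) − 5 = -7 → (-7,-5,4)
replace slot 3: 2·((-7)+(-5)) − 4 = -28 → (-7,-5,-28)
replace slot 2: 2·((-7)+(-28)) − (-5) = -65 → (-7,-65,-28)

-7,-65,-28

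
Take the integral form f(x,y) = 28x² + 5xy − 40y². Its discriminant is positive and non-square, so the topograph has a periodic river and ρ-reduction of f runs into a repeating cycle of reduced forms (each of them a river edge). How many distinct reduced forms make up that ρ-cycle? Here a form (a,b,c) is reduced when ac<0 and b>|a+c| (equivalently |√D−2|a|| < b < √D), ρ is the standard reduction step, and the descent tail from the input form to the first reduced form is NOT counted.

D = 4505, ⌊√D⌋ = 67
descent: ρ → (-40,-5,28)
descent: ρ → (28,61,-7)  [lands on river]
river: ρ → (-7,65,10)
river: ρ → (10,55,-37)
river: ρ → (-37,19,28)
river: ρ → (28,37,-28)
river: ρ → (-28,19,37)
river: ρ → (37,55,-10)
river: ρ → (-10,65,7)
river: ρ → (7,61,-28)
river: ρ → (-28,51,17)
river: ρ → (17,51,-28)
river: ρ → (-28,61,7)
river: ρ → (7,65,-10)
river: ρ → (-10,55,37)
river: ρ → (37,19,-28)
river: ρ → (-28,37,28)
river: ρ → (28,19,-37)
river: ρ → (-37,55,10)
river: ρ → (10,65,-7)
river: ρ → (-7,61,28)
river: ρ → (28,51,-17)
river: ρ → (-17,51,28)
ρ-cycle length = 22 (tail of 2 descent steps not counted)

22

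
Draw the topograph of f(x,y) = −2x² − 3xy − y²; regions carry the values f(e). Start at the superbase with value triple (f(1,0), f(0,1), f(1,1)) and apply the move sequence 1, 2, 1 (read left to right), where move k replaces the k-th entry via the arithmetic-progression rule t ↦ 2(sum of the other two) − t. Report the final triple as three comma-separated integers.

start (-2,-1,-6) = (f(1,0),f(0,1),f(1,1))
replace slot 1: 2·((-1)+(-6)) − (-2) = -12 → (-12,-1,-6)
replace slot 2: 2·((-12)+(-6)) − (-1) = -35 → (-12,-35,-6)
replace slot 1: 2·((-35)+(-6)) − (-12) = -70 → (-70,-35,-6)

-70,-35,-6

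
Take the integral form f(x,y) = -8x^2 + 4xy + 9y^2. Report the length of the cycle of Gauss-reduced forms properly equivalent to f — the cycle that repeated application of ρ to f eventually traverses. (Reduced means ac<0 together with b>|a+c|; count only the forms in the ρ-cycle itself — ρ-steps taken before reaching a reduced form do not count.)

D = 304, ⌊√D⌋ = 17
river: ρ → (9,14,-3)
river: ρ → (-3,16,4)
river: ρ → (4,16,-3)
river: ρ → (-3,14,9)
river: ρ → (9,4,-8)
river: ρ → (-8,12,5)
river: ρ → (5,8,-12)
river: ρ → (-12,16,1)
river: ρ → (1,16,-12)
river: ρ → (-12,8,5)
river: ρ → (5,12,-8)
river: ρ → (-8,4,9)
ρ-cycle length = 12 (tail of 0 descent steps not counted)

12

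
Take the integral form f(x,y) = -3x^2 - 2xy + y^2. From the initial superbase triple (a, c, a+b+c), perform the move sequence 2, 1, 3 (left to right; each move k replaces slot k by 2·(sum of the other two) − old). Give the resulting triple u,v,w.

start (-3,1,-4) = (f(1,0),f(0,1),f(1,1))
replace slot 2: 2·((-3)+(-4)) − 1 = -15 → (-3,-15,-4)
replace slot 1: 2·((-15)+(-4)) − (-3) = -35 → (-35,-15,-4)
replace slot 3: 2·((-35)+(-15)) − (-4) = -96 → (-35,-15,-96)

-35,-15,-96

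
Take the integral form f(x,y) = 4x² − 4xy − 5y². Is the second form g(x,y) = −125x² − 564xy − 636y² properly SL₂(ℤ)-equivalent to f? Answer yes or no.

D₁ = 96, D₂ = 96
river cycle of f (length 4): (-5, 4, 4), (4, 4, -5), (-5, 6, 3), (3, 6, -5)
river cycle of g (length 4): (3, 6, -5), (-5, 4, 4), (4, 4, -5), (-5, 6, 3)
cycles coincide ⇒ equivalent

yes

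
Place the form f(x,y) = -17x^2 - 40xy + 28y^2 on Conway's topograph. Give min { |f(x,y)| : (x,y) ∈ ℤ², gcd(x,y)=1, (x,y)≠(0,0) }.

descent: ρ → (28,40,-17)  [lands on river]
river: ρ → (-17,28,40)
river: ρ → (40,52,-5)
river: ρ → (-5,58,7)
river: ρ → (7,54,-21)
river: ρ → (-21,30,31)
river: ρ → (31,32,-20)
river: ρ → (-20,48,15)
river: ρ → (15,42,-29)
river: ρ → (-29,16,28)
closes: descent 1, river 10
min |a| on river = 5

5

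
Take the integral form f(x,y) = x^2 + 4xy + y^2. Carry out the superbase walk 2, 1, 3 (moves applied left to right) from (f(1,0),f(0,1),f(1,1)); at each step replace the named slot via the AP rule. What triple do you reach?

start (1,1,6) = (f(1,0),f(0,1),f(1,1))
replace slot 2: 2·(1+6) − 1 = 13 → (1,13,6)
replace slot 1: 2·(13+6) − 1 = 37 → (37,13,6)
replace slot 3: 2·(37+13) − 6 = 94 → (37,13,94)

37,13,94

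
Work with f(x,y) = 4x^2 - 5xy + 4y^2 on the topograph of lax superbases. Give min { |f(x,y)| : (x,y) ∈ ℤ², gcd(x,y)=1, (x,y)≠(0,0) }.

translate: b→3 (≡-5 mod 8), so (4,-5,4)→(4,3,3)
flip: (4,3,3)→(3,-3,4)
translate: b→3 (≡-3 mod 6), so (3,-3,4)→(3,3,4)
reduced (well bottom): (3,3,4) with a≤c, −a<b≤a
well minimum = a = 3

3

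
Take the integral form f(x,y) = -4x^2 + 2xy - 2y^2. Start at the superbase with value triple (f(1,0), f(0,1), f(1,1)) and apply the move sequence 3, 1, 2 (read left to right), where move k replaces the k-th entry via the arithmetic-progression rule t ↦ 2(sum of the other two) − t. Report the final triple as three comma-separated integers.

start (-4,-2,-4) = (f(1,0),f(0,1),f(1,1))
replace slot 3: 2·((-4)+(-2)) − (-4) = -8 → (-4,-2,-8)
replace slot 1: 2·((-2)+(-8)) − (-4) = -16 → (-16,-2,-8)
replace slot 2: 2·((-16)+(-8)) − (-2) = -46 → (-16,-46,-8)

-16,-46,-8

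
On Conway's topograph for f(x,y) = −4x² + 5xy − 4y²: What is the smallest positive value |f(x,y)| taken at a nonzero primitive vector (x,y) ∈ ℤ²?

translate: b→3 (≡-5 mod 8), so (4,-5,4)→(4,3,3)
flip: (4,3,3)→(3,-3,4)
translate: b→3 (≡-3 mod 6), so (3,-3,4)→(3,3,4)
reduced (well bottom): (3,3,4) with a≤c, −a<b≤a
well minimum |f| = |-3| = 3 (negative-definite)

3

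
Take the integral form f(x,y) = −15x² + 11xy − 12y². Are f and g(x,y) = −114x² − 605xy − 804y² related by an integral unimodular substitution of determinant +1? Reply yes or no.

D₁ = -599, D₂ = -599
f is negative-definite; reduce −f:
−f: flip: (15,-11,12)→(12,11,15)
−f: reduced (well bottom): (12,11,15) with a≤c, −a<b≤a
flip sign back: reduced form of f is (-12,-11,-15)
g is negative-definite; reduce −g:
−g: translate: b→-79 (≡605 mod 228), so (114,605,804)→(114,-79,15)
−g: flip: (114,-79,15)→(15,79,114)
−g: translate: b→-11 (≡79 mod 30), so (15,79,114)→(15,-11,12)
−g: flip: (15,-11,12)→(12,11,15)
−g: reduced (well bottom): (12,11,15) with a≤c, −a<b≤a
flip sign back: reduced form of g is (-12,-11,-15)
reduced forms (-12, -11, -15) vs (-12, -11, -15) ⇒ equivalent

yes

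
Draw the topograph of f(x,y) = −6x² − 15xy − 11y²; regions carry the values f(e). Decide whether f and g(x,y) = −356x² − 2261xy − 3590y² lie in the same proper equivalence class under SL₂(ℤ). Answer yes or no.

D₁ = -39, D₂ = -39
f is negative-definite; reduce −f:
−f: translate: b→3 (≡15 mod 12), so (6,15,11)→(6,3,2)
−f: flip: (6,3,2)→(2,-3,6)
−f: translate: b→1 (≡-3 mod 4), so (2,-3,6)→(2,1,5)
−f: reduced (well bottom): (2,1,5) with a≤c, −a<b≤a
flip sign back: reduced form of f is (-2,-1,-5)
g is negative-definite; reduce −g:
−g: translate: b→125 (≡2261 mod 712), so (356,2261,3590)→(356,125,11)
−g: flip: (356,125,11)→(11,-125,356)
−g: translate: b→7 (≡-125 mod 22), so (11,-125,356)→(11,7,2)
−g: flip: (11,7,2)→(2,-7,11)
−g: translate: b→1 (≡-7 mod 4), so (2,-7,11)→(2,1,5)
−g: reduced (well bottom): (2,1,5) with a≤c, −a<b≤a
flip sign back: reduced form of g is (-2,-1,-5)
reduced forms (-2, -1, -5) vs (-2, -1, -5) ⇒ equivalent

yes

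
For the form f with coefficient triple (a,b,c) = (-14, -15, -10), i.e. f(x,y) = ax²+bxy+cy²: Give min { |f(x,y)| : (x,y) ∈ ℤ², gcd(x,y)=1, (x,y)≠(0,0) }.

translate: b→-13 (≡15 mod 28), so (14,15,10)→(14,-13,9)
flip: (14,-13,9)→(9,13,14)
translate: b→-5 (≡13 mod 18), so (9,13,14)→(9,-5,10)
reduced (well bottom): (9,-5,10) with a≤c, −a<b≤a
well minimum |f| = |-9| = 9 (negative-definite)

9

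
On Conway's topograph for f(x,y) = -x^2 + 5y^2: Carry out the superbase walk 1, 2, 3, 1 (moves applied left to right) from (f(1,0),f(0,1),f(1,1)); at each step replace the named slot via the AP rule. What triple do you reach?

start (-1,5,4) = (f(1,0),f(0,1),f(1,1))
replace slot 1: 2·(5+4) − (-1) = 19 → (19,5,4)
replace slot 2: 2·(19+4) − 5 = 41 → (19,41,4)
replace slot 3: 2·(19+41) − 4 = 116 → (19,41,116)
replace slot 1: 2·(41+116) − 19 = 295 → (295,41,116)

295,41,116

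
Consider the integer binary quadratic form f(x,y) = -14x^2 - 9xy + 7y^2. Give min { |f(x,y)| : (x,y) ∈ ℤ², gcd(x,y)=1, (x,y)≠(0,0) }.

descent: ρ → (7,9,-14)  [lands on river]
river: ρ → (-14,19,2)
river: ρ → (2,21,-4)
river: ρ → (-4,19,7)
closes: descent 1, river 4
min |a| on river = 2

2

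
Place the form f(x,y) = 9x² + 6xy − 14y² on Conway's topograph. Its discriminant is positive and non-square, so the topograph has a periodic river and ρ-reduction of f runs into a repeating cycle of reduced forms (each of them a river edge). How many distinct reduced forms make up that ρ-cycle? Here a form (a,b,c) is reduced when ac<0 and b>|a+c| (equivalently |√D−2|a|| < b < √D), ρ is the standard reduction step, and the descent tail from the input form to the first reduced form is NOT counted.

D = 540, ⌊√D⌋ = 23
river: ρ → (-14,22,1)
river: ρ → (1,22,-14)
river: ρ → (-14,6,9)
river: ρ → (9,12,-11)
river: ρ → (-11,10,10)
river: ρ → (10,10,-11)
river: ρ → (-11,12,9)
river: ρ → (9,6,-14)
ρ-cycle length = 8 (tail of 0 descent steps not counted)

8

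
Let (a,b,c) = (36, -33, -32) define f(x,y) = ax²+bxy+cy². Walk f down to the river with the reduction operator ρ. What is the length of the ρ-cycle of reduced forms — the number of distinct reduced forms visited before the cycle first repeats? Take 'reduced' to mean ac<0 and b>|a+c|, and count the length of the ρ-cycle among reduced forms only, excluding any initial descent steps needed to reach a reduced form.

D = 5697, ⌊√D⌋ = 75
descent: ρ → (-32,33,36)  [lands on river]
river: ρ → (36,39,-29)
river: ρ → (-29,19,46)
river: ρ → (46,73,-2)
river: ρ → (-2,75,9)
river: ρ → (9,69,-26)
river: ρ → (-26,35,43)
river: ρ → (43,51,-18)
river: ρ → (-18,57,34)
river: ρ → (34,11,-41)
river: ρ → (-41,71,4)
river: ρ → (4,73,-23)
river: ρ → (-23,65,16)
river: ρ → (16,63,-27)
river: ρ → (-27,45,34)
river: ρ → (34,23,-38)
river: ρ → (-38,53,19)
river: ρ → (19,61,-26)
river: ρ → (-26,43,37)
river: ρ → (37,31,-32)
ρ-cycle length = 20 (tail of 1 descent step not counted)

20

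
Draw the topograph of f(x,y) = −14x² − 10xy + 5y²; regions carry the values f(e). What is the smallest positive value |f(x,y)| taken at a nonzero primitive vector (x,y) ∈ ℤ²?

descent: ρ → (5,10,-14)  [lands on river]
river: ρ → (-14,18,1)
river: ρ → (1,18,-14)
river: ρ → (-14,10,5)
closes: descent 1, river 4
min |a| on river = 1

1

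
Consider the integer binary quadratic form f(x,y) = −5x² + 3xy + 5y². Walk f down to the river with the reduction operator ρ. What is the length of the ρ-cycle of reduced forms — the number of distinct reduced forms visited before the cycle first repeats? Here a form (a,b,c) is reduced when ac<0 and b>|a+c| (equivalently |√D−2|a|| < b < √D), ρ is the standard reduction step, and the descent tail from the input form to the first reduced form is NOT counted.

D = 109, ⌊√D⌋ = 10
river: ρ → (5,7,-3)
river: ρ → (-3,5,7)
river: ρ → (7,9,-1)
river: ρ → (-1,9,7)
river: ρ → (7,5,-3)
river: ρ → (-3,7,5)
river: ρ → (5,3,-5)
river: ρ → (-5,7,3)
river: ρ → (3,5,-7)
river: ρ → (-7,9,1)
river: ρ → (1,9,-7)
river: ρ → (-7,5,3)
river: ρ → (3,7,-5)
river: ρ → (-5,3,5)
ρ-cycle length = 14 (tail of 0 descent steps not counted)

14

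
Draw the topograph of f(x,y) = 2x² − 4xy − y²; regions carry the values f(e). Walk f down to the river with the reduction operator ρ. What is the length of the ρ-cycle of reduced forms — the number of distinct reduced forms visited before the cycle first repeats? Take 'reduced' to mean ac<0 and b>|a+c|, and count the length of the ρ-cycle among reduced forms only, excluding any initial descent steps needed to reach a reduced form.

D = 24, ⌊√D⌋ = 4
descent: ρ → (-1,4,2)  [lands on river]
river: ρ → (2,4,-1)
ρ-cycle length = 2 (tail of 1 descent step not counted)

2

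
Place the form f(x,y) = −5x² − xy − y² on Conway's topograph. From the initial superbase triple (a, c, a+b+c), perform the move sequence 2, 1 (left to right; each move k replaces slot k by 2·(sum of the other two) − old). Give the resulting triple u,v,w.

start (-5,-1,-7) = (f(1,0),f(0,1),f(1,1))
replace slot 2: 2·((-5)+(-7)) − (-1) = -23 → (-5,-23,-7)
replace slot 1: 2·((-23)+(-7)) − (-5) = -55 → (-55,-23,-7)

-55,-23,-7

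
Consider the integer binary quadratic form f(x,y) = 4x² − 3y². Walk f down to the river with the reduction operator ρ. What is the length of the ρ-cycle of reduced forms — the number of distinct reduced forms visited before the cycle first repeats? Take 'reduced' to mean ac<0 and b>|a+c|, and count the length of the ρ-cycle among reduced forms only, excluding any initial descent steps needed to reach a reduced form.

D = 48, ⌊√D⌋ = 6
descent: ρ → (-3,6,1)  [lands on river]
river: ρ → (1,6,-3)
ρ-cycle length = 2 (tail of 1 descent step not counted)

2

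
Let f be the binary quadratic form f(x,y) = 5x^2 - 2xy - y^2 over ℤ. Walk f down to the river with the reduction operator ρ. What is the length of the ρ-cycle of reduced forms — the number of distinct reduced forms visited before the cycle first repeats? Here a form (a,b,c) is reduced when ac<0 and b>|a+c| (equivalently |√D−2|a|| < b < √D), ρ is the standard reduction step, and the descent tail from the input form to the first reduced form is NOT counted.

D = 24, ⌊√D⌋ = 4
descent: ρ → (-1,4,2)  [lands on river]
river: ρ → (2,4,-1)
ρ-cycle length = 2 (tail of 1 descent step not counted)

2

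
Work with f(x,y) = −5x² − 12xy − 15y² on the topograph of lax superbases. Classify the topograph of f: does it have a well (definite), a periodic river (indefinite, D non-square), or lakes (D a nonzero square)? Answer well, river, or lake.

D = b²−4ac = (-12)² − 4·(-5)·(-15) = -156
D < 0 ⇒ definite ⇒ every region one sign ⇒ single well

well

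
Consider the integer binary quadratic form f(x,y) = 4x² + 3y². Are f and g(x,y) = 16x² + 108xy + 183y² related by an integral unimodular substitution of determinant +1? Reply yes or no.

D₁ = -48, D₂ = -48
f: flip: (4,0,3)→(3,0,4)
f: reduced (well bottom): (3,0,4) with a≤c, −a<b≤a
g: translate: b→12 (≡108 mod 32), so (16,108,183)→(16,12,3)
g: flip: (16,12,3)→(3,-12,16)
g: translate: b→0 (≡-12 mod 6), so (3,-12,16)→(3,0,4)
g: reduced (well bottom): (3,0,4) with a≤c, −a<b≤a
reduced forms (3, 0, 4) vs (3, 0, 4) ⇒ equivalent

yes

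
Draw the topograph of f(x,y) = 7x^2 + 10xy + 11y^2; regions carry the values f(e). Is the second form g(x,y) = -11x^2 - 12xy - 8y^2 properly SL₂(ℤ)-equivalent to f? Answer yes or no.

D₁ = -208, D₂ = -208
f: translate: b→-4 (≡10 mod 14), so (7,10,11)→(7,-4,8)
f: reduced (well bottom): (7,-4,8) with a≤c, −a<b≤a
g is negative-definite; reduce −g:
−g: translate: b→-10 (≡12 mod 22), so (11,12,8)→(11,-10,7)
−g: flip: (11,-10,7)→(7,10,11)
−g: translate: b→-4 (≡10 mod 14), so (7,10,11)→(7,-4,8)
−g: reduced (well bottom): (7,-4,8) with a≤c, −a<b≤a
flip sign back: reduced form of g is (-7,4,-8)
reduced forms (7, -4, 8) vs (-7, 4, -8) ⇒ inequivalent

no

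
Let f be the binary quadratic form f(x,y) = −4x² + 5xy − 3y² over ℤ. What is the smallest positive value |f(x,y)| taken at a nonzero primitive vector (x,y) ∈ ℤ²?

translate: b→3 (≡-5 mod 8), so (4,-5,3)→(4,3,2)
flip: (4,3,2)→(2,-3,4)
translate: b→1 (≡-3 mod 4), so (2,-3,4)→(2,1,3)
reduced (well bottom): (2,1,3) with a≤c, −a<b≤a
well minimum |f| = |-2| = 2 (negative-definite)

2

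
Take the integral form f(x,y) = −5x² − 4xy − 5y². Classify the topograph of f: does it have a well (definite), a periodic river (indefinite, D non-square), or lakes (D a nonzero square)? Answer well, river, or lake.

D = b²−4ac = (-4)² − 4·(-5)·(-5) = -84
D < 0 ⇒ definite ⇒ every region one sign ⇒ single well

well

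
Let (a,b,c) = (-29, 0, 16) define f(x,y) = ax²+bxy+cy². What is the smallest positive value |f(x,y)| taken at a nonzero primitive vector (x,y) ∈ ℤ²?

descent: ρ → (16,32,-13)  [lands on river]
river: ρ → (-13,20,28)
river: ρ → (28,36,-5)
river: ρ → (-5,34,35)
river: ρ → (35,36,-4)
river: ρ → (-4,36,35)
river: ρ → (35,34,-5)
river: ρ → (-5,36,28)
river: ρ → (28,20,-13)
river: ρ → (-13,32,16)
closes: descent 1, river 10
min |a| on river = 4

4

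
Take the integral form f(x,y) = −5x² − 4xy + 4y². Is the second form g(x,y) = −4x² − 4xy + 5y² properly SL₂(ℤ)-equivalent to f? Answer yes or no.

D₁ = 96, D₂ = 96
river cycle of f (length 4): (4, 4, -5), (-5, 6, 3), (3, 6, -5), (-5, 4, 4)
river cycle of g (length 4): (5, 4, -4), (-4, 4, 5), (5, 6, -3), (-3, 6, 5)
cycles differ ⇒ inequivalent

no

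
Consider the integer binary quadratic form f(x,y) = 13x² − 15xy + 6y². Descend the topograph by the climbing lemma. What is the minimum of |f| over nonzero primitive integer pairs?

translate: b→11 (≡-15 mod 26), so (13,-15,6)→(13,11,4)
flip: (13,11,4)→(4,-11,13)
translate: b→-3 (≡-11 mod 8), so (4,-11,13)→(4,-3,6)
reduced (well bottom): (4,-3,6) with a≤c, −a<b≤a
well minimum = a = 4

4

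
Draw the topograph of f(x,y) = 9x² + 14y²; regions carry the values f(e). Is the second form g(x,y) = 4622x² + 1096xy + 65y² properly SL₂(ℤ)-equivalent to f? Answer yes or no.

D₁ = -504, D₂ = -504
f: reduced (well bottom): (9,0,14) with a≤c, −a<b≤a
g: flip: (4622,1096,65)→(65,-1096,4622)
g: translate: b→-56 (≡-1096 mod 130), so (65,-1096,4622)→(65,-56,14)
g: flip: (65,-56,14)→(14,56,65)
g: translate: b→0 (≡56 mod 28), so (14,56,65)→(14,0,9)
g: flip: (14,0,9)→(9,0,14)
g: reduced (well bottom): (9,0,14) with a≤c, −a<b≤a
reduced forms (9, 0, 14) vs (9, 0, 14) ⇒ equivalent

yes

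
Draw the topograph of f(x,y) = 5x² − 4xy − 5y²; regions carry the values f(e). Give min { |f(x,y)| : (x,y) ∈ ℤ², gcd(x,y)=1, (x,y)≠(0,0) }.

descent: ρ → (-5,4,5)  [lands on river]
river: ρ → (5,6,-4)
river: ρ → (-4,10,1)
river: ρ → (1,10,-4)
river: ρ → (-4,6,5)
river: ρ → (5,4,-5)
river: ρ → (-5,6,4)
river: ρ → (4,10,-1)
river: ρ → (-1,10,4)
river: ρ → (4,6,-5)
closes: descent 1, river 10
min |a| on river = 1

1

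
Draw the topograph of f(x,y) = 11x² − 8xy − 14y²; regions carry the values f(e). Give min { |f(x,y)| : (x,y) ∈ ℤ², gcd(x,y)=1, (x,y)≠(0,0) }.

descent: ρ → (-14,8,11)  [lands on river]
river: ρ → (11,14,-11)
river: ρ → (-11,8,14)
river: ρ → (14,20,-5)
river: ρ → (-5,20,14)
river: ρ → (14,8,-11)
river: ρ → (-11,14,11)
river: ρ → (11,8,-14)
river: ρ → (-14,20,5)
river: ρ → (5,20,-14)
closes: descent 1, river 10
min |a| on river = 5

5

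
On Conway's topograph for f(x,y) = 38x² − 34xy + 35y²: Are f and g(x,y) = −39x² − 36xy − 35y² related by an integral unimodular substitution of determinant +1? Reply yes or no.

D₁ = -4164, D₂ = -4164
f: flip: (38,-34,35)→(35,34,38)
f: reduced (well bottom): (35,34,38) with a≤c, −a<b≤a
g is negative-definite; reduce −g:
−g: flip: (39,36,35)→(35,-36,39)
−g: translate: b→34 (≡-36 mod 70), so (35,-36,39)→(35,34,38)
−g: reduced (well bottom): (35,34,38) with a≤c, −a<b≤a
flip sign back: reduced form of g is (-35,-34,-38)
reduced forms (35, 34, 38) vs (-35, -34, -38) ⇒ inequivalent

no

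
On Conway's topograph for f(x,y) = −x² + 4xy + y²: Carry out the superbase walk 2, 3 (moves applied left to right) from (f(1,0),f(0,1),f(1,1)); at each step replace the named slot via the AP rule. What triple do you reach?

start (-1,1,4) = (f(1,0),f(0,1),f(1,1))
replace slot 2: 2·((-1)+4) − 1 = 5 → (-1,5,4)
replace slot 3: 2·((-1)+5) − 4 = 4 → (-1,5,4)

-1,5,4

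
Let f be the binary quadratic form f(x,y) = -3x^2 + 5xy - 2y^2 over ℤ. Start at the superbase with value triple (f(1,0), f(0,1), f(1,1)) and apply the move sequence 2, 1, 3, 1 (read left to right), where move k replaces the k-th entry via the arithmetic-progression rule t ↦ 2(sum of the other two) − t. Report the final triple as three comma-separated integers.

start (-3,-2,0) = (f(1,0),f(0,1),f(1,1))
replace slot 2: 2·((-3)+0) − (-2) = -4 → (-3,-4,0)
replace slot 1: 2·((-4)+0) − (-3) = -5 → (-5,-4,0)
replace slot 3: 2·((-5)+(-4)) − 0 = -18 → (-5,-4,-18)
replace slot 1: 2·((-4)+(-18)) − (-5) = -39 → (-39,-4,-18)

-39,-4,-18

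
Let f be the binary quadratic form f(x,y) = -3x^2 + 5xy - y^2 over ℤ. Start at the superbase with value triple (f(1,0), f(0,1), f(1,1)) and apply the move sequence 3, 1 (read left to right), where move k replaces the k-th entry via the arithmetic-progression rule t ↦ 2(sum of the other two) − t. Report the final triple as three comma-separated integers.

start (-3,-1,1) = (f(1,0),f(0,1),f(1,1))
replace slot 3: 2·((-3)+(-1)) − 1 = -9 → (-3,-1,-9)
replace slot 1: 2·((-1)+(-9)) − (-3) = -17 → (-17,-1,-9)

-17,-1,-9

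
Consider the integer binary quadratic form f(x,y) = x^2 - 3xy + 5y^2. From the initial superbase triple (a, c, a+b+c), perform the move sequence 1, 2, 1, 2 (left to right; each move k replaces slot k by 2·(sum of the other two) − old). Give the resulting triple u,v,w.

start (1,5,3) = (f(1,0),f(0,1),f(1,1))
replace slot 1: 2·(5+3) − 1 = 15 → (15,5,3)
replace slot 2: 2·(15+3) − 5 = 31 → (15,31,3)
replace slot 1: 2·(31+3) − 15 = 53 → (53,31,3)
replace slot 2: 2·(53+3) − 31 = 81 → (53,81,3)

53,81,3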